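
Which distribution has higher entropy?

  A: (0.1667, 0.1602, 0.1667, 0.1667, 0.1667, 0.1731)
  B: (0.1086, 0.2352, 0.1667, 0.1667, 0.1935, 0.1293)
A

Both distributions are close to uniform, making this a harder comparison.

H(A) = 2.5846 bits
H(B) = 2.5408 bits

The distribution closer to uniform has higher entropy.
Answer: A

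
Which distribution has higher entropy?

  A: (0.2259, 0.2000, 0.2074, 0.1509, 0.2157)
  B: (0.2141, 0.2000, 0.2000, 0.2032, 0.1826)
B

Both distributions are close to uniform, making this a harder comparison.

H(A) = 2.3090 bits
H(B) = 2.3201 bits

The distribution closer to uniform has higher entropy.
Answer: B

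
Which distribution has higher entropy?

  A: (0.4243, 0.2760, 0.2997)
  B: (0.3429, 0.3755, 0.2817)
B

Both distributions are close to uniform, making this a harder comparison.

H(A) = 1.5584 bits
H(B) = 1.5750 bits

The distribution closer to uniform has higher entropy.
Answer: B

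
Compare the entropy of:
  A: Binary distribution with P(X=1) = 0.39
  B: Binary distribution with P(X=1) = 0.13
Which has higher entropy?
A

For binary distributions, entropy is maximized at p=0.5 and decreases as p moves toward 0 or 1.

H(A) = H(0.39) = 0.9648 bits
H(B) = H(0.13) = 0.5574 bits

Distribution A (p=0.39) is closer to uniform (p=0.5), so it has higher entropy.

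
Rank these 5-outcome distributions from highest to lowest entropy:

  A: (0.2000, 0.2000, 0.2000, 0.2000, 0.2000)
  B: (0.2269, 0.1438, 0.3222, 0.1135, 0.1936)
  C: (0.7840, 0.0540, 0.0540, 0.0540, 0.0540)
A > B > C

Key insight: Entropy is maximized by uniform distributions and minimized by concentrated distributions.

- Uniform distributions have maximum entropy log₂(5) = 2.3219 bits
- The more "peaked" or concentrated a distribution, the lower its entropy

Entropies:
  H(A) = 2.3219 bits
  H(B) = 2.2293 bits
  H(C) = 1.1848 bits

Ranking: A > B > C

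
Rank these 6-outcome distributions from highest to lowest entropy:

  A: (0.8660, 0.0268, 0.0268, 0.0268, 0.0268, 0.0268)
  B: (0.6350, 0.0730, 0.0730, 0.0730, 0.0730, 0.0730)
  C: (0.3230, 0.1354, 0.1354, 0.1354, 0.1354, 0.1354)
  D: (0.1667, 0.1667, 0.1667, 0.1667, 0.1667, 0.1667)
D > C > B > A

Key insight: Entropy is maximized by uniform distributions and minimized by concentrated distributions.

Entropies:
  H(A) = 0.8794 bits
  H(B) = 1.7943 bits
  H(C) = 2.4796 bits
  H(D) = 2.5850 bits

Ranking: D > C > B > A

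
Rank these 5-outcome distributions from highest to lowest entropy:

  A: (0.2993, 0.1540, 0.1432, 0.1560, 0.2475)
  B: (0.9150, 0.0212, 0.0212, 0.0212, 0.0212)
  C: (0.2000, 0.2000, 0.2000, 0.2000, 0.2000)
C > A > B

Key insight: Entropy is maximized by uniform distributions and minimized by concentrated distributions.

- Uniform distributions have maximum entropy log₂(5) = 2.3219 bits
- The more "peaked" or concentrated a distribution, the lower its entropy

Entropies:
  H(A) = 2.2548 bits
  H(B) = 0.5896 bits
  H(C) = 2.3219 bits

Ranking: C > A > B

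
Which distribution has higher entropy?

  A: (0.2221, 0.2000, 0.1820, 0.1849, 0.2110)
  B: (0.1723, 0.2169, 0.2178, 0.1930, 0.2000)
A

Both distributions are close to uniform, making this a harder comparison.

H(A) = 2.3178 bits
H(B) = 2.3167 bits

The distribution closer to uniform has higher entropy.
Answer: A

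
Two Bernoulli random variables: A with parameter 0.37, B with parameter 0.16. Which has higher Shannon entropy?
A

For binary distributions, entropy is maximized at p=0.5 and decreases as p moves toward 0 or 1.

H(A) = H(0.37) = 0.9507 bits
H(B) = H(0.16) = 0.6343 bits

Distribution A (p=0.37) is closer to uniform (p=0.5), so it has higher entropy.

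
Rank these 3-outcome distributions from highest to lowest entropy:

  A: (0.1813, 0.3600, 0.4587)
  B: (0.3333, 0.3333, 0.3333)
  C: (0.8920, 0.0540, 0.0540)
B > A > C

Key insight: Entropy is maximized by uniform distributions and minimized by concentrated distributions.

- Uniform distributions have maximum entropy log₂(3) = 1.5850 bits
- The more "peaked" or concentrated a distribution, the lower its entropy

Entropies:
  H(A) = 1.4930 bits
  H(B) = 1.5850 bits
  H(C) = 0.6019 bits

Ranking: B > A > C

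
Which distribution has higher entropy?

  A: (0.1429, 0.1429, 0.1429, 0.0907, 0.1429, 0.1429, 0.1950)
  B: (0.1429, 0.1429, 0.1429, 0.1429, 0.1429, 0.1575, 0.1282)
B

Both distributions are close to uniform, making this a harder comparison.

H(A) = 2.7793 bits
H(B) = 2.8052 bits

The distribution closer to uniform has higher entropy.
Answer: B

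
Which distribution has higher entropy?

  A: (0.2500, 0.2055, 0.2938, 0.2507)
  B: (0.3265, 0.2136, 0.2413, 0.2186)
A

Both distributions are close to uniform, making this a harder comparison.

H(A) = 1.9887 bits
H(B) = 1.9774 bits

The distribution closer to uniform has higher entropy.
Answer: A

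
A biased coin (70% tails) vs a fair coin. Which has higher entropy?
Fair coin

The fair coin is uniform (p=0.5), maximizing binary entropy at 1 bit. The biased coin has H(0.70) ≈ 0.881 bits — its outcome is more predictable, so its entropy is lower.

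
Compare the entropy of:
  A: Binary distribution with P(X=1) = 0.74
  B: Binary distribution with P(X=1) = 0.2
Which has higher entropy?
A

For binary distributions, entropy is maximized at p=0.5 and decreases as p moves toward 0 or 1.

H(A) = H(0.74) = 0.8267 bits
H(B) = H(0.2) = 0.7219 bits

Distribution A (p=0.74) is closer to uniform (p=0.5), so it has higher entropy.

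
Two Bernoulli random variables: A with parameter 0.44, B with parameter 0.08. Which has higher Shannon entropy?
A

For binary distributions, entropy is maximized at p=0.5 and decreases as p moves toward 0 or 1.

H(A) = H(0.44) = 0.9896 bits
H(B) = H(0.08) = 0.4022 bits

Distribution A (p=0.44) is closer to uniform (p=0.5), so it has higher entropy.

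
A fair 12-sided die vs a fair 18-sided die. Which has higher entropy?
18-sided die

Both are uniform distributions; for uniform over n outcomes, H = log₂(n). H(12-sided) = log₂(12) = 3.585 bits and H(18-sided) = log₂(18) = 4.170 bits. More outcomes in a uniform distribution means higher entropy.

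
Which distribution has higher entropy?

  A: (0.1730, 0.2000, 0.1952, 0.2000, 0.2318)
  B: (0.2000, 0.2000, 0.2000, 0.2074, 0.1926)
B

Both distributions are close to uniform, making this a harder comparison.

H(A) = 2.3156 bits
H(B) = 2.3215 bits

The distribution closer to uniform has higher entropy.
Answer: B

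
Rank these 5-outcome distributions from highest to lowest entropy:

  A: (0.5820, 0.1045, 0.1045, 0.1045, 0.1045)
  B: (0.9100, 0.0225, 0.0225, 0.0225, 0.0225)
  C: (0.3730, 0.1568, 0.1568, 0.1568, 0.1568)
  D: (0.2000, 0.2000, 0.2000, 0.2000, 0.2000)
D > C > A > B

Key insight: Entropy is maximized by uniform distributions and minimized by concentrated distributions.

Entropies:
  H(A) = 1.8165 bits
  H(B) = 0.6165 bits
  H(C) = 2.2069 bits
  H(D) = 2.3219 bits

Ranking: D > C > A > B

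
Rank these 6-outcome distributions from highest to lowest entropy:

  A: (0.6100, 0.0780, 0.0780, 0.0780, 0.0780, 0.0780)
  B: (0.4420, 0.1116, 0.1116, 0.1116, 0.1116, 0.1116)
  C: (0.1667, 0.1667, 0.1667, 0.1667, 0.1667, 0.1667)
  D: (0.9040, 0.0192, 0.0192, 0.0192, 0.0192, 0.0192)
C > B > A > D

Key insight: Entropy is maximized by uniform distributions and minimized by concentrated distributions.

Entropies:
  H(A) = 1.8704 bits
  H(B) = 2.2859 bits
  H(C) = 2.5850 bits
  H(D) = 0.6791 bits

Ranking: C > B > A > D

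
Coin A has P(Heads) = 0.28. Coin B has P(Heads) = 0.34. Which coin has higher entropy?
B

For binary distributions, entropy is maximized at p=0.5 and decreases as p moves toward 0 or 1.

H(A) = H(0.28) = 0.8555 bits
H(B) = H(0.34) = 0.9248 bits

Distribution B (p=0.34) is closer to uniform (p=0.5), so it has higher entropy.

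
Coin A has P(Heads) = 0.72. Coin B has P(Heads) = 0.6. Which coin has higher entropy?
B

For binary distributions, entropy is maximized at p=0.5 and decreases as p moves toward 0 or 1.

H(A) = H(0.72) = 0.8555 bits
H(B) = H(0.6) = 0.9710 bits

Distribution B (p=0.6) is closer to uniform (p=0.5), so it has higher entropy.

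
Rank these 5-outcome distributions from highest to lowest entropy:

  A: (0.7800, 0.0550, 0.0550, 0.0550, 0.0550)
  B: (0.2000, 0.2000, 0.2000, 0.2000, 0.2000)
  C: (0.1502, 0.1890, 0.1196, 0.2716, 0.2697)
B > C > A

Key insight: Entropy is maximized by uniform distributions and minimized by concentrated distributions.

- Uniform distributions have maximum entropy log₂(5) = 2.3219 bits
- The more "peaked" or concentrated a distribution, the lower its entropy

Entropies:
  H(A) = 1.2002 bits
  H(B) = 2.3219 bits
  H(C) = 2.2520 bits

Ranking: B > C > A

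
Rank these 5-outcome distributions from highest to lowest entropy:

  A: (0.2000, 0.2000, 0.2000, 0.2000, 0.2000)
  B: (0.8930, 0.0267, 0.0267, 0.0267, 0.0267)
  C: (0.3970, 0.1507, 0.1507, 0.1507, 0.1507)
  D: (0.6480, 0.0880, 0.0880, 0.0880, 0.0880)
A > C > D > B

Key insight: Entropy is maximized by uniform distributions and minimized by concentrated distributions.

Entropies:
  H(A) = 2.3219 bits
  H(B) = 0.7048 bits
  H(C) = 2.1752 bits
  H(D) = 1.6398 bits

Ranking: A > C > D > B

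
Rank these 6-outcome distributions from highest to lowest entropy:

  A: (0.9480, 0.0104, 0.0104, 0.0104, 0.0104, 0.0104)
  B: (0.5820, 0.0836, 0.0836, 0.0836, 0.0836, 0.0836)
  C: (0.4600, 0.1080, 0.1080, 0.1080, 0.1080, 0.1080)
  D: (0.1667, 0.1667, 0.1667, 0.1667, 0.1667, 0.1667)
D > C > B > A

Key insight: Entropy is maximized by uniform distributions and minimized by concentrated distributions.

Entropies:
  H(A) = 0.4156 bits
  H(B) = 1.9511 bits
  H(C) = 2.2492 bits
  H(D) = 2.5850 bits

Ranking: D > C > B > A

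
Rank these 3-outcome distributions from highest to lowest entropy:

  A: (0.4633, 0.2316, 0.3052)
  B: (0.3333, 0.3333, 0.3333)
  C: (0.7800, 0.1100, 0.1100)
B > A > C

Key insight: Entropy is maximized by uniform distributions and minimized by concentrated distributions.

- Uniform distributions have maximum entropy log₂(3) = 1.5850 bits
- The more "peaked" or concentrated a distribution, the lower its entropy

Entropies:
  H(A) = 1.5255 bits
  H(B) = 1.5850 bits
  H(C) = 0.9802 bits

Ranking: B > A > C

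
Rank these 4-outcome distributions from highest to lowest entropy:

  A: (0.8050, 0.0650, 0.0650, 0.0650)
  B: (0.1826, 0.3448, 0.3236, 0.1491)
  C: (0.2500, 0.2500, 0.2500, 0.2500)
C > B > A

Key insight: Entropy is maximized by uniform distributions and minimized by concentrated distributions.

- Uniform distributions have maximum entropy log₂(4) = 2.0000 bits
- The more "peaked" or concentrated a distribution, the lower its entropy

Entropies:
  H(A) = 1.0209 bits
  H(B) = 1.9137 bits
  H(C) = 2.0000 bits

Ranking: C > B > A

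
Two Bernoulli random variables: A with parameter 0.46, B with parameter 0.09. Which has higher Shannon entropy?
A

For binary distributions, entropy is maximized at p=0.5 and decreases as p moves toward 0 or 1.

H(A) = H(0.46) = 0.9954 bits
H(B) = H(0.09) = 0.4365 bits

Distribution A (p=0.46) is closer to uniform (p=0.5), so it has higher entropy.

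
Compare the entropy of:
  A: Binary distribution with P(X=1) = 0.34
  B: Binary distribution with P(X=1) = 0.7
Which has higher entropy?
A

For binary distributions, entropy is maximized at p=0.5 and decreases as p moves toward 0 or 1.

H(A) = H(0.34) = 0.9248 bits
H(B) = H(0.7) = 0.8813 bits

Distribution A (p=0.34) is closer to uniform (p=0.5), so it has higher entropy.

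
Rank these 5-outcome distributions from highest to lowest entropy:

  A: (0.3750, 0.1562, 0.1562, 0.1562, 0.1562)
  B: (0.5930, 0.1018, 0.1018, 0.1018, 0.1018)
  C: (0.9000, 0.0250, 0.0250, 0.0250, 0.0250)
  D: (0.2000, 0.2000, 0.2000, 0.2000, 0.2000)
D > A > B > C

Key insight: Entropy is maximized by uniform distributions and minimized by concentrated distributions.

Entropies:
  H(A) = 2.2044 bits
  H(B) = 1.7889 bits
  H(C) = 0.6690 bits
  H(D) = 2.3219 bits

Ranking: D > A > B > C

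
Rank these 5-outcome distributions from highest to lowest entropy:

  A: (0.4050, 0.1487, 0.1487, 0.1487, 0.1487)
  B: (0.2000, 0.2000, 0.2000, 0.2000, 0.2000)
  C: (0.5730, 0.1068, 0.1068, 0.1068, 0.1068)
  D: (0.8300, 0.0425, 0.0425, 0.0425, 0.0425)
B > A > C > D

Key insight: Entropy is maximized by uniform distributions and minimized by concentrated distributions.

Entropies:
  H(A) = 2.1638 bits
  H(B) = 2.3219 bits
  H(C) = 1.8386 bits
  H(D) = 0.9977 bits

Ranking: B > A > C > D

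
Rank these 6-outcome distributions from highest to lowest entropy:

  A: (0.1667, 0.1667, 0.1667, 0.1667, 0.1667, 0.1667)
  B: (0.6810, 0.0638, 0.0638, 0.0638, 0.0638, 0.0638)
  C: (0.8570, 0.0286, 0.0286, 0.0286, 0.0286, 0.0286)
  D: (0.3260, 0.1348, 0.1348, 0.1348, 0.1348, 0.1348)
A > D > B > C

Key insight: Entropy is maximized by uniform distributions and minimized by concentrated distributions.

Entropies:
  H(A) = 2.5850 bits
  H(B) = 1.6440 bits
  H(C) = 0.9241 bits
  H(D) = 2.4758 bits

Ranking: A > D > B > C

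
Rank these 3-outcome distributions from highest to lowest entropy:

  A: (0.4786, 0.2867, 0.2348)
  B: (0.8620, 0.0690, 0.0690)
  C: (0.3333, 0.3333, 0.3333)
C > A > B

Key insight: Entropy is maximized by uniform distributions and minimized by concentrated distributions.

- Uniform distributions have maximum entropy log₂(3) = 1.5850 bits
- The more "peaked" or concentrated a distribution, the lower its entropy

Entropies:
  H(A) = 1.5164 bits
  H(B) = 0.7170 bits
  H(C) = 1.5850 bits

Ranking: C > A > B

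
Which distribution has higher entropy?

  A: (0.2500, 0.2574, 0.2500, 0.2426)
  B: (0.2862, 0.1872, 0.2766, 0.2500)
A

Both distributions are close to uniform, making this a harder comparison.

H(A) = 1.9997 bits
H(B) = 1.9819 bits

The distribution closer to uniform has higher entropy.
Answer: A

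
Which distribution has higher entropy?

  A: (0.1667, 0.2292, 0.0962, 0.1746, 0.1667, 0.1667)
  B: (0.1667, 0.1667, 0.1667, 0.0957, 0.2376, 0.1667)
A

Both distributions are close to uniform, making this a harder comparison.

H(A) = 2.5441 bits
H(B) = 2.5400 bits

The distribution closer to uniform has higher entropy.
Answer: A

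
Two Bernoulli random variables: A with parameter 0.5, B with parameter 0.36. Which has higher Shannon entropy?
A

For binary distributions, entropy is maximized at p=0.5 and decreases as p moves toward 0 or 1.

H(A) = H(0.5) = 1.0000 bits
H(B) = H(0.36) = 0.9427 bits

Distribution A (p=0.5) is closer to uniform (p=0.5), so it has higher entropy.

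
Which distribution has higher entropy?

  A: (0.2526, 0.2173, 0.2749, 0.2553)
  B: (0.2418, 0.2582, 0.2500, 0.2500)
B

Both distributions are close to uniform, making this a harder comparison.

H(A) = 1.9949 bits
H(B) = 1.9996 bits

The distribution closer to uniform has higher entropy.
Answer: B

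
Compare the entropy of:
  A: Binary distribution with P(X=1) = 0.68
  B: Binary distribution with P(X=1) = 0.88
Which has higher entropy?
A

For binary distributions, entropy is maximized at p=0.5 and decreases as p moves toward 0 or 1.

H(A) = H(0.68) = 0.9044 bits
H(B) = H(0.88) = 0.5294 bits

Distribution A (p=0.68) is closer to uniform (p=0.5), so it has higher entropy.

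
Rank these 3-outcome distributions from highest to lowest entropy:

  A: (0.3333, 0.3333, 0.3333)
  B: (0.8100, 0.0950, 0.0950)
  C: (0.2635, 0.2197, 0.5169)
A > C > B

Key insight: Entropy is maximized by uniform distributions and minimized by concentrated distributions.

- Uniform distributions have maximum entropy log₂(3) = 1.5850 bits
- The more "peaked" or concentrated a distribution, the lower its entropy

Entropies:
  H(A) = 1.5850 bits
  H(B) = 0.8915 bits
  H(C) = 1.4794 bits

Ranking: A > C > B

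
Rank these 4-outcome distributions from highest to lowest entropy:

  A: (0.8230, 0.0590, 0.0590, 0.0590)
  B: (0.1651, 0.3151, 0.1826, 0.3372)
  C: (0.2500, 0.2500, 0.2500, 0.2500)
C > B > A

Key insight: Entropy is maximized by uniform distributions and minimized by concentrated distributions.

- Uniform distributions have maximum entropy log₂(4) = 2.0000 bits
- The more "peaked" or concentrated a distribution, the lower its entropy

Entropies:
  H(A) = 0.9540 bits
  H(B) = 1.9308 bits
  H(C) = 2.0000 bits

Ranking: C > B > A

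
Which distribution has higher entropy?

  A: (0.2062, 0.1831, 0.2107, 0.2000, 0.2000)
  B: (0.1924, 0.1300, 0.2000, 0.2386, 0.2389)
A

Both distributions are close to uniform, making this a harder comparison.

H(A) = 2.3203 bits
H(B) = 2.2913 bits

The distribution closer to uniform has higher entropy.
Answer: A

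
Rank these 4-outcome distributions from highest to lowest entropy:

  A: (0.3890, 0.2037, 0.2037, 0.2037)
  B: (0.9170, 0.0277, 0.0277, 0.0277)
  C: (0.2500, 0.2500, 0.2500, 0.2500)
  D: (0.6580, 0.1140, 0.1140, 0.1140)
C > A > D > B

Key insight: Entropy is maximized by uniform distributions and minimized by concentrated distributions.

Entropies:
  H(A) = 1.9326 bits
  H(B) = 0.5442 bits
  H(C) = 2.0000 bits
  H(D) = 1.4688 bits

Ranking: C > A > D > B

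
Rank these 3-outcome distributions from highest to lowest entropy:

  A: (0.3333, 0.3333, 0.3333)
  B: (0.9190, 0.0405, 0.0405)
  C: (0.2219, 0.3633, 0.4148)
A > C > B

Key insight: Entropy is maximized by uniform distributions and minimized by concentrated distributions.

- Uniform distributions have maximum entropy log₂(3) = 1.5850 bits
- The more "peaked" or concentrated a distribution, the lower its entropy

Entropies:
  H(A) = 1.5850 bits
  H(B) = 0.4867 bits
  H(C) = 1.5393 bits

Ranking: A > C > B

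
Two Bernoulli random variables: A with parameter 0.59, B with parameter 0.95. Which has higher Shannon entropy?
A

For binary distributions, entropy is maximized at p=0.5 and decreases as p moves toward 0 or 1.

H(A) = H(0.59) = 0.9765 bits
H(B) = H(0.95) = 0.2864 bits

Distribution A (p=0.59) is closer to uniform (p=0.5), so it has higher entropy.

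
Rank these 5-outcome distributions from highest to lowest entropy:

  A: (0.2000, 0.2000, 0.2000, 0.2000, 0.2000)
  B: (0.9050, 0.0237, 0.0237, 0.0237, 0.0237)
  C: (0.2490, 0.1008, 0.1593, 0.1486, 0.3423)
A > C > B

Key insight: Entropy is maximized by uniform distributions and minimized by concentrated distributions.

- Uniform distributions have maximum entropy log₂(5) = 2.3219 bits
- The more "peaked" or concentrated a distribution, the lower its entropy

Entropies:
  H(A) = 2.3219 bits
  H(B) = 0.6429 bits
  H(C) = 2.1934 bits

Ranking: A > C > B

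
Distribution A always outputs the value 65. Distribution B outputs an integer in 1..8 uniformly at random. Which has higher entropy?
B

A is deterministic, so H(A) = 0. B is uniform over 8 outcomes, so H(B) = log₂(8) = 3.000 bits. Any distribution with genuine randomness has higher entropy than a deterministic one.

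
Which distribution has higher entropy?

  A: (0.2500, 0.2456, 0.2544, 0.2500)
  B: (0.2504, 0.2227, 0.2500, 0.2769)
A

Both distributions are close to uniform, making this a harder comparison.

H(A) = 1.9999 bits
H(B) = 1.9957 bits

The distribution closer to uniform has higher entropy.
Answer: A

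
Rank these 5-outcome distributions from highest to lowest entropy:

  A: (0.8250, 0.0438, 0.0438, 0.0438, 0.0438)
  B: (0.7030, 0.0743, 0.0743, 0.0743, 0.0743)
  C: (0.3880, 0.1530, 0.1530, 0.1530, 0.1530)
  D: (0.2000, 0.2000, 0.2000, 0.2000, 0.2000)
D > C > B > A

Key insight: Entropy is maximized by uniform distributions and minimized by concentrated distributions.

Entropies:
  H(A) = 1.0190 bits
  H(B) = 1.4716 bits
  H(C) = 2.1875 bits
  H(D) = 2.3219 bits

Ranking: D > C > B > A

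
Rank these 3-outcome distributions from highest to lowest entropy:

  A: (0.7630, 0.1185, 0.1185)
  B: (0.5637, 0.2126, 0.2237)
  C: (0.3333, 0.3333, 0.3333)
C > B > A

Key insight: Entropy is maximized by uniform distributions and minimized by concentrated distributions.

- Uniform distributions have maximum entropy log₂(3) = 1.5850 bits
- The more "peaked" or concentrated a distribution, the lower its entropy

Entropies:
  H(A) = 1.0270 bits
  H(B) = 1.4243 bits
  H(C) = 1.5850 bits

Ranking: C > B > A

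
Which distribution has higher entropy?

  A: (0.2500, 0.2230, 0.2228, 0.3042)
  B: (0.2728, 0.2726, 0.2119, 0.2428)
B

Both distributions are close to uniform, making this a harder comparison.

H(A) = 1.9877 bits
H(B) = 1.9925 bits

The distribution closer to uniform has higher entropy.
Answer: B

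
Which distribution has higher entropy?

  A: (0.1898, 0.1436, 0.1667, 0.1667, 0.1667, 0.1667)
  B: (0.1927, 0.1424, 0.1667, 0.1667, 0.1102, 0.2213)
A

Both distributions are close to uniform, making this a harder comparison.

H(A) = 2.5803 bits
H(B) = 2.5521 bits

The distribution closer to uniform has higher entropy.
Answer: A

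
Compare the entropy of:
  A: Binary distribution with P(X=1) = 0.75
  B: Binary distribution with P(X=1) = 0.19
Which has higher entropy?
A

For binary distributions, entropy is maximized at p=0.5 and decreases as p moves toward 0 or 1.

H(A) = H(0.75) = 0.8113 bits
H(B) = H(0.19) = 0.7015 bits

Distribution A (p=0.75) is closer to uniform (p=0.5), so it has higher entropy.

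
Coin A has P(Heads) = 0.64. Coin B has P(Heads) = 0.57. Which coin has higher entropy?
B

For binary distributions, entropy is maximized at p=0.5 and decreases as p moves toward 0 or 1.

H(A) = H(0.64) = 0.9427 bits
H(B) = H(0.57) = 0.9858 bits

Distribution B (p=0.57) is closer to uniform (p=0.5), so it has higher entropy.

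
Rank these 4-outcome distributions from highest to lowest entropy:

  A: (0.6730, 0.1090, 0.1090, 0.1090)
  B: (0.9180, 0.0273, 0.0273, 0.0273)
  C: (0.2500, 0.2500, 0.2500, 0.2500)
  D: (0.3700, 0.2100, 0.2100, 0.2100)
C > D > A > B

Key insight: Entropy is maximized by uniform distributions and minimized by concentrated distributions.

Entropies:
  H(A) = 1.4301 bits
  H(B) = 0.5392 bits
  H(C) = 2.0000 bits
  H(D) = 1.9492 bits

Ranking: C > D > A > B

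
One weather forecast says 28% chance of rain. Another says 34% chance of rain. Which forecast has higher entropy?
34% forecast

Treat each forecast as a Bernoulli distribution. Binary entropy is maximized at p=0.5 and falls off symmetrically toward 0 or 1. The 34% forecast is closer to 50%, so it is more uncertain. H(28%) ≈ 0.855 bits, H(34%) ≈ 0.925 bits.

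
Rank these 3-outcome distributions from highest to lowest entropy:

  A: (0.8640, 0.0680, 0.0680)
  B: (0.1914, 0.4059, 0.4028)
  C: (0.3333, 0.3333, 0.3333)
C > B > A

Key insight: Entropy is maximized by uniform distributions and minimized by concentrated distributions.

- Uniform distributions have maximum entropy log₂(3) = 1.5850 bits
- The more "peaked" or concentrated a distribution, the lower its entropy

Entropies:
  H(A) = 0.7097 bits
  H(B) = 1.5130 bits
  H(C) = 1.5850 bits

Ranking: C > B > A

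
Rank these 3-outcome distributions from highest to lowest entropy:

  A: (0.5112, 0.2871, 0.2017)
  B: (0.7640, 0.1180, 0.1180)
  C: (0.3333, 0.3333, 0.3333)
C > A > B

Key insight: Entropy is maximized by uniform distributions and minimized by concentrated distributions.

- Uniform distributions have maximum entropy log₂(3) = 1.5850 bits
- The more "peaked" or concentrated a distribution, the lower its entropy

Entropies:
  H(A) = 1.4776 bits
  H(B) = 1.0243 bits
  H(C) = 1.5850 bits

Ranking: C > A > B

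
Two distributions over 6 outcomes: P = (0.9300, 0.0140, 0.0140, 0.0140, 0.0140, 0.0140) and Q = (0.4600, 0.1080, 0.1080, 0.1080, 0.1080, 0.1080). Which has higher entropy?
Q

P is highly concentrated on one outcome (93%), making it nearly deterministic. Q spreads its mass more evenly (max 46%). The more spread-out distribution has higher entropy: H(P) ≈ 0.528 bits, H(Q) ≈ 2.249 bits.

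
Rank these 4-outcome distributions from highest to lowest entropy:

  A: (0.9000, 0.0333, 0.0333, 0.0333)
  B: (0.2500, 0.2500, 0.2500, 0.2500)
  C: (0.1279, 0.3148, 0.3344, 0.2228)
B > C > A

Key insight: Entropy is maximized by uniform distributions and minimized by concentrated distributions.

- Uniform distributions have maximum entropy log₂(4) = 2.0000 bits
- The more "peaked" or concentrated a distribution, the lower its entropy

Entropies:
  H(A) = 0.6275 bits
  H(B) = 2.0000 bits
  H(C) = 1.9155 bits

Ranking: B > C > A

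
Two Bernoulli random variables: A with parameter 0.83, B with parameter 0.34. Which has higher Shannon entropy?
B

For binary distributions, entropy is maximized at p=0.5 and decreases as p moves toward 0 or 1.

H(A) = H(0.83) = 0.6577 bits
H(B) = H(0.34) = 0.9248 bits

Distribution B (p=0.34) is closer to uniform (p=0.5), so it has higher entropy.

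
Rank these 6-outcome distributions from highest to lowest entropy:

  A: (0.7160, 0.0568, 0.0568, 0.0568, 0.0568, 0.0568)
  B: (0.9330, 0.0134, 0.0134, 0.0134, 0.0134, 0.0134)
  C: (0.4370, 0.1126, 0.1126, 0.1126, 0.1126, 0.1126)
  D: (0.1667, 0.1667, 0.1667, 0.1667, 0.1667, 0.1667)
D > C > A > B

Key insight: Entropy is maximized by uniform distributions and minimized by concentrated distributions.

Entropies:
  H(A) = 1.5203 bits
  H(B) = 0.5102 bits
  H(C) = 2.2958 bits
  H(D) = 2.5850 bits

Ranking: D > C > A > B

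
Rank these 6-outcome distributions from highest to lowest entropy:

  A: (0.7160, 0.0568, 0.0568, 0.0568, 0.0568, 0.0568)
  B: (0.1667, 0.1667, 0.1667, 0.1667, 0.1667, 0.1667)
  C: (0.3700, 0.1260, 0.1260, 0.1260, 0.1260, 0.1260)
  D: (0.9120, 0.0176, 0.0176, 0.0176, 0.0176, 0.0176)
B > C > A > D

Key insight: Entropy is maximized by uniform distributions and minimized by concentrated distributions.

Entropies:
  H(A) = 1.5203 bits
  H(B) = 2.5850 bits
  H(C) = 2.4135 bits
  H(D) = 0.6341 bits

Ranking: B > C > A > D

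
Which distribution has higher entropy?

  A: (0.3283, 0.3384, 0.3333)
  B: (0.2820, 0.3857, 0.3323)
A

Both distributions are close to uniform, making this a harder comparison.

H(A) = 1.5849 bits
H(B) = 1.5733 bits

The distribution closer to uniform has higher entropy.
Answer: A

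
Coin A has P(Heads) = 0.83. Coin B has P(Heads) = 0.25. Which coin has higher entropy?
B

For binary distributions, entropy is maximized at p=0.5 and decreases as p moves toward 0 or 1.

H(A) = H(0.83) = 0.6577 bits
H(B) = H(0.25) = 0.8113 bits

Distribution B (p=0.25) is closer to uniform (p=0.5), so it has higher entropy.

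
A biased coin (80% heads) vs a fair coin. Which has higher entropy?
Fair coin

The fair coin is uniform (p=0.5), maximizing binary entropy at 1 bit. The biased coin has H(0.80) ≈ 0.722 bits — its outcome is more predictable, so its entropy is lower.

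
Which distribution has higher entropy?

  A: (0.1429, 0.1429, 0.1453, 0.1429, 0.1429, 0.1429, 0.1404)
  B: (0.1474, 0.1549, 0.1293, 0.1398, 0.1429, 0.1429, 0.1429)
A

Both distributions are close to uniform, making this a harder comparison.

H(A) = 2.8073 bits
H(B) = 2.8055 bits

The distribution closer to uniform has higher entropy.
Answer: A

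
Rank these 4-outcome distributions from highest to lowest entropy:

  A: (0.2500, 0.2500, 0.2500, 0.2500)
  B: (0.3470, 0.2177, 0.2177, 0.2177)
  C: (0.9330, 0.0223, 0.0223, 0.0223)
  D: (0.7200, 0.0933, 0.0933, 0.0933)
A > B > D > C

Key insight: Entropy is maximized by uniform distributions and minimized by concentrated distributions.

Entropies:
  H(A) = 2.0000 bits
  H(B) = 1.9663 bits
  H(C) = 0.4608 bits
  H(D) = 1.2992 bits

Ranking: A > B > D > C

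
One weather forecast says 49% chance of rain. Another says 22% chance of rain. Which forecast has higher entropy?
49% forecast

Treat each forecast as a Bernoulli distribution. Binary entropy is maximized at p=0.5 and falls off symmetrically toward 0 or 1. The 49% forecast is closer to 50%, so it is more uncertain. H(49%) ≈ 1.000 bits, H(22%) ≈ 0.760 bits.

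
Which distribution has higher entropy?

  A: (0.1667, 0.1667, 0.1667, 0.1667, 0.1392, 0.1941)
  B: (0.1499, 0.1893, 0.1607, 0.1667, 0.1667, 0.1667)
B

Both distributions are close to uniform, making this a harder comparison.

H(A) = 2.5784 bits
H(B) = 2.5814 bits

The distribution closer to uniform has higher entropy.
Answer: B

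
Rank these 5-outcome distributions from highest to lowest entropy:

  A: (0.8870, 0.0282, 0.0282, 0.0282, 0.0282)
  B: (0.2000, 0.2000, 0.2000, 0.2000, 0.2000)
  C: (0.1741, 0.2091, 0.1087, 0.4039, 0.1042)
B > C > A

Key insight: Entropy is maximized by uniform distributions and minimized by concentrated distributions.

- Uniform distributions have maximum entropy log₂(5) = 2.3219 bits
- The more "peaked" or concentrated a distribution, the lower its entropy

Entropies:
  H(A) = 0.7349 bits
  H(B) = 2.3219 bits
  H(C) = 2.1275 bits

Ranking: B > C > A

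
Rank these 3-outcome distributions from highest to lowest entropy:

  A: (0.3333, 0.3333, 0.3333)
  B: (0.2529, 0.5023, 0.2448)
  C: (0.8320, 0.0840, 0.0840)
A > B > C

Key insight: Entropy is maximized by uniform distributions and minimized by concentrated distributions.

- Uniform distributions have maximum entropy log₂(3) = 1.5850 bits
- The more "peaked" or concentrated a distribution, the lower its entropy

Entropies:
  H(A) = 1.5850 bits
  H(B) = 1.4976 bits
  H(C) = 0.8211 bits

Ranking: A > B > C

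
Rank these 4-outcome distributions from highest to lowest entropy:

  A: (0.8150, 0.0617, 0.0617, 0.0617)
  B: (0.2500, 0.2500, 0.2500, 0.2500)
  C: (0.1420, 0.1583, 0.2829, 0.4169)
B > C > A

Key insight: Entropy is maximized by uniform distributions and minimized by concentrated distributions.

- Uniform distributions have maximum entropy log₂(4) = 2.0000 bits
- The more "peaked" or concentrated a distribution, the lower its entropy

Entropies:
  H(A) = 0.9841 bits
  H(B) = 2.0000 bits
  H(C) = 1.8623 bits

Ranking: B > C > A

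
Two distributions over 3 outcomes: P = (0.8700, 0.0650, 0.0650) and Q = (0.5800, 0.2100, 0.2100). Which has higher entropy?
Q

P is highly concentrated on one outcome (87%), making it nearly deterministic. Q spreads its mass more evenly (max 58%). The more spread-out distribution has higher entropy: H(P) ≈ 0.687 bits, H(Q) ≈ 1.401 bits.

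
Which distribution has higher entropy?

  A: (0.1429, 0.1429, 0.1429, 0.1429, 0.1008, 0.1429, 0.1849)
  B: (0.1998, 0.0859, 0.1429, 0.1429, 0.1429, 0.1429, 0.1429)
A

Both distributions are close to uniform, making this a harder comparison.

H(A) = 2.7892 bits
H(B) = 2.7737 bits

The distribution closer to uniform has higher entropy.
Answer: A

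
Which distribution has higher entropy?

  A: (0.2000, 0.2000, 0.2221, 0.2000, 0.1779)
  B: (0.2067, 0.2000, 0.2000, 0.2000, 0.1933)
B

Both distributions are close to uniform, making this a harder comparison.

H(A) = 2.3184 bits
H(B) = 2.3216 bits

The distribution closer to uniform has higher entropy.
Answer: B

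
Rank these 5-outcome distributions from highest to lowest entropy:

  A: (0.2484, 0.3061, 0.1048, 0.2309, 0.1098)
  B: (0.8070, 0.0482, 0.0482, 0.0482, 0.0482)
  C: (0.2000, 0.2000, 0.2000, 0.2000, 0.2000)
C > A > B

Key insight: Entropy is maximized by uniform distributions and minimized by concentrated distributions.

- Uniform distributions have maximum entropy log₂(5) = 2.3219 bits
- The more "peaked" or concentrated a distribution, the lower its entropy

Entropies:
  H(A) = 2.2011 bits
  H(B) = 1.0937 bits
  H(C) = 2.3219 bits

Ranking: C > A > B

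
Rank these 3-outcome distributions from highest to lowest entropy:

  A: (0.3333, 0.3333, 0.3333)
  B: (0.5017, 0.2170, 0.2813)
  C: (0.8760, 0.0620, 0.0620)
A > B > C

Key insight: Entropy is maximized by uniform distributions and minimized by concentrated distributions.

- Uniform distributions have maximum entropy log₂(3) = 1.5850 bits
- The more "peaked" or concentrated a distribution, the lower its entropy

Entropies:
  H(A) = 1.5850 bits
  H(B) = 1.4923 bits
  H(C) = 0.6648 bits

Ranking: A > B > C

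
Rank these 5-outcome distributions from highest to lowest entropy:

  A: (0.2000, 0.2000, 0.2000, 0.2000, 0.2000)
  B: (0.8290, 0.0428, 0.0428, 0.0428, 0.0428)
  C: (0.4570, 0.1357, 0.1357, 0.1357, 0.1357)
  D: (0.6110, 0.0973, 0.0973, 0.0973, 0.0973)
A > C > D > B

Key insight: Entropy is maximized by uniform distributions and minimized by concentrated distributions.

Entropies:
  H(A) = 2.3219 bits
  H(B) = 1.0020 bits
  H(C) = 2.0807 bits
  H(D) = 1.7422 bits

Ranking: A > C > D > B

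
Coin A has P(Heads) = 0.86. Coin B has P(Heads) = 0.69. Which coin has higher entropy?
B

For binary distributions, entropy is maximized at p=0.5 and decreases as p moves toward 0 or 1.

H(A) = H(0.86) = 0.5842 bits
H(B) = H(0.69) = 0.8932 bits

Distribution B (p=0.69) is closer to uniform (p=0.5), so it has higher entropy.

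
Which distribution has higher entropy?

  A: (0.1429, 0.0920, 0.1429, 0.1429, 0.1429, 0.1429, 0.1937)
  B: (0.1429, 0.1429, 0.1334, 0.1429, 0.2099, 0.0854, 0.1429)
A

Both distributions are close to uniform, making this a harder comparison.

H(A) = 2.7807 bits
H(B) = 2.7676 bits

The distribution closer to uniform has higher entropy.
Answer: A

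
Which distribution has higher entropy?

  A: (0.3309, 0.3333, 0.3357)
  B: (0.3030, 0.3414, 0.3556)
A

Both distributions are close to uniform, making this a harder comparison.

H(A) = 1.5849 bits
H(B) = 1.5817 bits

The distribution closer to uniform has higher entropy.
Answer: A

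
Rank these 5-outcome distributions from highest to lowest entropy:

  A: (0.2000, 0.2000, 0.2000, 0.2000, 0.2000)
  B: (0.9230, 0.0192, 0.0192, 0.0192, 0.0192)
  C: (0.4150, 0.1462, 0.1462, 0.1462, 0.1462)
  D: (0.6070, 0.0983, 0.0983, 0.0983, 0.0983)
A > C > D > B

Key insight: Entropy is maximized by uniform distributions and minimized by concentrated distributions.

Entropies:
  H(A) = 2.3219 bits
  H(B) = 0.5455 bits
  H(C) = 2.1491 bits
  H(D) = 1.7527 bits

Ranking: A > C > D > B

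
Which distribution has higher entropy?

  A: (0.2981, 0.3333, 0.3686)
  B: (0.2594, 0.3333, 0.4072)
A

Both distributions are close to uniform, making this a harder comparison.

H(A) = 1.5796 bits
H(B) = 1.5611 bits

The distribution closer to uniform has higher entropy.
Answer: A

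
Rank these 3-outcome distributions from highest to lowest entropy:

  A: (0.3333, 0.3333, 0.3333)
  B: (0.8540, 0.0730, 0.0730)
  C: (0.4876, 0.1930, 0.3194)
A > C > B

Key insight: Entropy is maximized by uniform distributions and minimized by concentrated distributions.

- Uniform distributions have maximum entropy log₂(3) = 1.5850 bits
- The more "peaked" or concentrated a distribution, the lower its entropy

Entropies:
  H(A) = 1.5850 bits
  H(B) = 0.7457 bits
  H(C) = 1.4892 bits

Ranking: A > C > B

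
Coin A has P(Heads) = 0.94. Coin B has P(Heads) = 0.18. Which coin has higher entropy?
B

For binary distributions, entropy is maximized at p=0.5 and decreases as p moves toward 0 or 1.

H(A) = H(0.94) = 0.3274 bits
H(B) = H(0.18) = 0.6801 bits

Distribution B (p=0.18) is closer to uniform (p=0.5), so it has higher entropy.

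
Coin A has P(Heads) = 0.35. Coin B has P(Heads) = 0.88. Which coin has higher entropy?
A

For binary distributions, entropy is maximized at p=0.5 and decreases as p moves toward 0 or 1.

H(A) = H(0.35) = 0.9341 bits
H(B) = H(0.88) = 0.5294 bits

Distribution A (p=0.35) is closer to uniform (p=0.5), so it has higher entropy.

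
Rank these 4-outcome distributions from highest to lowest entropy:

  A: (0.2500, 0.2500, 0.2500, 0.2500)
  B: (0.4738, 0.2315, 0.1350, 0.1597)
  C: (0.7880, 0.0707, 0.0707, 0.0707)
A > B > C

Key insight: Entropy is maximized by uniform distributions and minimized by concentrated distributions.

- Uniform distributions have maximum entropy log₂(4) = 2.0000 bits
- The more "peaked" or concentrated a distribution, the lower its entropy

Entropies:
  H(A) = 2.0000 bits
  H(B) = 1.8119 bits
  H(C) = 1.0813 bits

Ranking: A > B > C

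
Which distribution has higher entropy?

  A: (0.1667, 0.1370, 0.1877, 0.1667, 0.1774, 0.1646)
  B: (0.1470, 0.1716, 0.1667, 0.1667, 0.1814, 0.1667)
B

Both distributions are close to uniform, making this a harder comparison.

H(A) = 2.5785 bits
H(B) = 2.5822 bits

The distribution closer to uniform has higher entropy.
Answer: B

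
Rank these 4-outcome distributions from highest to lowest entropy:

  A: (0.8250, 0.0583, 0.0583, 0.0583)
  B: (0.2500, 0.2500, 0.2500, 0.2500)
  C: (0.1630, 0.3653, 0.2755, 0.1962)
B > C > A

Key insight: Entropy is maximized by uniform distributions and minimized by concentrated distributions.

- Uniform distributions have maximum entropy log₂(4) = 2.0000 bits
- The more "peaked" or concentrated a distribution, the lower its entropy

Entropies:
  H(A) = 0.9464 bits
  H(B) = 2.0000 bits
  H(C) = 1.9307 bits

Ranking: B > C > A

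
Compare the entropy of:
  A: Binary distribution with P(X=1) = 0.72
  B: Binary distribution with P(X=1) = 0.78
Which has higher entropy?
A

For binary distributions, entropy is maximized at p=0.5 and decreases as p moves toward 0 or 1.

H(A) = H(0.72) = 0.8555 bits
H(B) = H(0.78) = 0.7602 bits

Distribution A (p=0.72) is closer to uniform (p=0.5), so it has higher entropy.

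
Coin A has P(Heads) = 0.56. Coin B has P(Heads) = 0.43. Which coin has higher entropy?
A

For binary distributions, entropy is maximized at p=0.5 and decreases as p moves toward 0 or 1.

H(A) = H(0.56) = 0.9896 bits
H(B) = H(0.43) = 0.9858 bits

Distribution A (p=0.56) is closer to uniform (p=0.5), so it has higher entropy.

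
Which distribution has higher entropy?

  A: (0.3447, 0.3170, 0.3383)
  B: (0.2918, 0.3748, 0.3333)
A

Both distributions are close to uniform, making this a harder comparison.

H(A) = 1.5840 bits
H(B) = 1.5775 bits

The distribution closer to uniform has higher entropy.
Answer: A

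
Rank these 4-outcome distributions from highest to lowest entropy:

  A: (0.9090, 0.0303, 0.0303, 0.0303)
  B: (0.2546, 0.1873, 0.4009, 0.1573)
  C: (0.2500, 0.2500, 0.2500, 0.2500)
C > B > A

Key insight: Entropy is maximized by uniform distributions and minimized by concentrated distributions.

- Uniform distributions have maximum entropy log₂(4) = 2.0000 bits
- The more "peaked" or concentrated a distribution, the lower its entropy

Entropies:
  H(A) = 0.5840 bits
  H(B) = 1.9034 bits
  H(C) = 2.0000 bits

Ranking: C > B > A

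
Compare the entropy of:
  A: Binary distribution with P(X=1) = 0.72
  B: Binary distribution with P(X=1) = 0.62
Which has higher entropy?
B

For binary distributions, entropy is maximized at p=0.5 and decreases as p moves toward 0 or 1.

H(A) = H(0.72) = 0.8555 bits
H(B) = H(0.62) = 0.9580 bits

Distribution B (p=0.62) is closer to uniform (p=0.5), so it has higher entropy.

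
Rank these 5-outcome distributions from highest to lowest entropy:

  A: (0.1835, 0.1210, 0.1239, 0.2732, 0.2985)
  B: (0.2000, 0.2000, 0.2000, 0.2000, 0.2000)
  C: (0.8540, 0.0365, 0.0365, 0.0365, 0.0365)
B > A > C

Key insight: Entropy is maximized by uniform distributions and minimized by concentrated distributions.

- Uniform distributions have maximum entropy log₂(5) = 2.3219 bits
- The more "peaked" or concentrated a distribution, the lower its entropy

Entropies:
  H(A) = 2.2229 bits
  H(B) = 2.3219 bits
  H(C) = 0.8917 bits

Ranking: B > A > C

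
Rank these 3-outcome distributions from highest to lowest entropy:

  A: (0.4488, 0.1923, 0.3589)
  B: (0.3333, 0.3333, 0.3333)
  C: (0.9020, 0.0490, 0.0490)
B > A > C

Key insight: Entropy is maximized by uniform distributions and minimized by concentrated distributions.

- Uniform distributions have maximum entropy log₂(3) = 1.5850 bits
- The more "peaked" or concentrated a distribution, the lower its entropy

Entropies:
  H(A) = 1.5067 bits
  H(B) = 1.5850 bits
  H(C) = 0.5606 bits

Ranking: B > A > C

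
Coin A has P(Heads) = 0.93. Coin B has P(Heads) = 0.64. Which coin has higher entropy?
B

For binary distributions, entropy is maximized at p=0.5 and decreases as p moves toward 0 or 1.

H(A) = H(0.93) = 0.3659 bits
H(B) = H(0.64) = 0.9427 bits

Distribution B (p=0.64) is closer to uniform (p=0.5), so it has higher entropy.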